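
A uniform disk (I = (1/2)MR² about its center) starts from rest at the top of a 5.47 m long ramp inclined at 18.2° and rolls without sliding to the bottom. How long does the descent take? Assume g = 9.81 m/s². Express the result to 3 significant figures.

For this body I = (1/2)MR², i.e. k = I/(MR²) = 0.5.
Along the incline Mg sinθ − f = Ma, and torque about the center fR = Iα = kMR²(a/R) gives f = kMa.
Hence a = g sinθ/(1+k) = 9.81×sin18.2°/1.5 = 2.043 m/s².
Starting from rest, L = ½at², so t = √(2L/a) = √(2×5.47/2.043) ≈ 2.31 s.

t ≈ 2.31 s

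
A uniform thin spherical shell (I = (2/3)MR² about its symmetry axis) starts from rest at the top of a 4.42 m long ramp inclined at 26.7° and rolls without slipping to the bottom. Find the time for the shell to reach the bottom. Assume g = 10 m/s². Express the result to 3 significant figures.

Here I = (2/3)MR², so the shape factor k = I/(MR²) = 2/3.
Along the incline Mg sinθ − f = Ma, and torque about the center fR = Iα = kMR²(a/R) gives f = kMa.
Hence a = g sinθ/(1+k) = 10×sin26.7°/1.667 = 2.696 m/s².
Starting from rest, L = ½at², so t = √(2L/a) = √(2×4.42/2.696) ≈ 1.81 s.

t ≈ 1.81 s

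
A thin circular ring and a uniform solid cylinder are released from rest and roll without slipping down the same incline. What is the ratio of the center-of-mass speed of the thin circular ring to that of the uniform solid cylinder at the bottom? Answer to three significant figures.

Each satisfies Mgh = ½(1+k)Mv² with k = I/(MR²), so v ∝ 1/√(1+k).
For the thin circular ring k = 1; for the uniform solid cylinder k = 0.5.
v₁/v₂ = √((1+k₂)/(1+k₁)) = √(1.5/2) ≈ 0.866.

v_ratio ≈ 0.866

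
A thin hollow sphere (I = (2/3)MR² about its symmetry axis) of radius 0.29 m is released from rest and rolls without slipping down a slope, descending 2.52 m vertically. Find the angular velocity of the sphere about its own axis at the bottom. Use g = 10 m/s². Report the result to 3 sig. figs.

The moment of inertia is (2/3)MR², giving k ≡ I/(MR²) = 2/3.
Rolling without slipping gives ω = v/R, so the total kinetic energy is ½Mv² + ½Iω² = ½(1+k)Mv² = (5/6)Mv².
Energy conservation Mgh = ½(1+k)Mv² gives v = √(2gh/(1+k)) = √(2 × 10 × 2.52 / 1.667) = 5.499 m/s.
The angular speed follows from ω = v/R = 5.499/0.29 ≈ 19.0 rad/s.

ω ≈ 19.0 rad/s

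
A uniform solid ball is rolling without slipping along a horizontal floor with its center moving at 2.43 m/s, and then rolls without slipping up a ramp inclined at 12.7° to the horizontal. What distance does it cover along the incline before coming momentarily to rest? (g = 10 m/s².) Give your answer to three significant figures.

The moment of inertia is (2/5)MR², giving k ≡ I/(MR²) = 0.4.
Rolling without slipping gives ω = v/R, so the total kinetic energy is ½Mv² + ½Iω² = ½(1+k)Mv² = (7/10)Mv².
Setting this equal to Mgh gives the vertical rise h = (1+k)v₀²/(2g) = 1.4×2.43²/(2×10) = 0.4133 m.
Along the incline, d = h/sinθ = 0.4133/sin12.7° ≈ 1.88 m.

d ≈ 1.88 m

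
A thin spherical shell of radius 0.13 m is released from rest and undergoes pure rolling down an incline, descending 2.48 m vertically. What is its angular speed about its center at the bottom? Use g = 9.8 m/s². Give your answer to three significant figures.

ω ≈ 41.5 rad/s

Here I = (2/3)MR², so the shape factor k = I/(MR²) = 2/3.
Pure rolling means v = ωR; then KE = ½Mv² + ½I(v/R)² = ½(1+k)Mv² = (5/6)Mv².
Energy conservation Mgh = ½(1+k)Mv² gives v = √(2gh/(1+k)) = √(2 × 9.8 × 2.48 / 1.667) = 5.4 m/s.
Then ω = v/R = 5.4 / 0.13 ≈ 41.5 rad/s.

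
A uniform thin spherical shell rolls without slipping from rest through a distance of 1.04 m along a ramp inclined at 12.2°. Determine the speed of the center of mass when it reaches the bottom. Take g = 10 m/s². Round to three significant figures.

The moment of inertia is (2/3)MR², giving k ≡ I/(MR²) = 2/3.
Rolling without slipping gives ω = v/R, so the total kinetic energy is ½Mv² + ½Iω² = ½(1+k)Mv² = (5/6)Mv².
The vertical drop is h = L sinθ = 1.04 × sin12.2° = 0.2198 m.
Setting Mgh = (5/6)Mv² gives v = √(2gh/(1+k)) = √(2·10·0.2198/1.667) ≈ 1.62 m/s.

v ≈ 1.62 m/s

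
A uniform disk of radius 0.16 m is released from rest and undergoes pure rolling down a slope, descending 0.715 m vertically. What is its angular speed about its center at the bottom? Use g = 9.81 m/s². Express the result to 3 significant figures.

ω ≈ 19.1 rad/s

For this body I = (1/2)MR², i.e. k = I/(MR²) = 0.5.
Rolling without slipping gives ω = v/R, so the total kinetic energy is ½Mv² + ½Iω² = ½(1+k)Mv² = (3/4)Mv².
Energy conservation Mgh = ½(1+k)Mv² gives v = √(2gh/(1+k)) = √(2 × 9.81 × 0.715 / 1.5) = 3.058 m/s.
Then ω = v/R = 3.058 / 0.16 ≈ 19.1 rad/s.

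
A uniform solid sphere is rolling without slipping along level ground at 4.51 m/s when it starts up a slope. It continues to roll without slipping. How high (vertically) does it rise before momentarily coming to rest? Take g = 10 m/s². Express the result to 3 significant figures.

For this body I = (2/5)MR², i.e. k = I/(MR²) = 0.4.
Rolling without slipping gives ω = v/R, so the total kinetic energy is ½Mv² + ½Iω² = ½(1+k)Mv² = (7/10)Mv².
All of this converts to potential energy at the highest point: (7/10)Mv₀² = Mgh.
Thus h = (1+k)v₀²/(2g) = 1.4 × 4.51² / (2 × 10) ≈ 1.42 m.

h ≈ 1.42 m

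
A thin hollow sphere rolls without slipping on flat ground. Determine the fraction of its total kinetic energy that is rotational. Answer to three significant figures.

fraction ≈ 0.400

For this body I = (2/3)MR², i.e. k = I/(MR²) = 2/3.
Since ω = v/R, the translational part is ½Mv² and the rotational part is ½I(v/R)² = ½kMv²; the total is ½(1+k)Mv².
The rotational fraction is therefore k/(1+k) = (2/3)/1.667 ≈ 0.400.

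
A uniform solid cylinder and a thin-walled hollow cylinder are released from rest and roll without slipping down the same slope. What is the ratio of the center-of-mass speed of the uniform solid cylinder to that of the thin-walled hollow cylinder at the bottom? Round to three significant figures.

v_ratio ≈ 1.15

Each satisfies Mgh = ½(1+k)Mv² with k = I/(MR²), so v ∝ 1/√(1+k).
For the uniform solid cylinder k = 0.5; for the thin-walled hollow cylinder k = 1.
v₁/v₂ = √((1+k₂)/(1+k₁)) = √(2/1.5) ≈ 1.15.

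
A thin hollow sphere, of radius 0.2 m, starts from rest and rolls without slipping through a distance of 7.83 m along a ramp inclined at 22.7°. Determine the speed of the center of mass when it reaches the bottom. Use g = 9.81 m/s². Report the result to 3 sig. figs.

For this body I = (2/3)MR², i.e. k = I/(MR²) = 2/3.
Rolling without slipping gives ω = v/R, so the total kinetic energy is ½Mv² + ½Iω² = ½(1+k)Mv² = (5/6)Mv².
The vertical drop is h = L sinθ = 7.83 × sin22.7° = 3.022 m.
Setting Mgh = (5/6)Mv² gives v = √(2gh/(1+k)) = √(2·9.81·3.022/1.667) ≈ 5.96 m/s.

v ≈ 5.96 m/s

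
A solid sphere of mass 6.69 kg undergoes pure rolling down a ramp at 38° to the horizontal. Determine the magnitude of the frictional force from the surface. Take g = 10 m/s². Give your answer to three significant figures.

f ≈ 11.8 N

Here I = (2/5)MR², so the shape factor k = I/(MR²) = 0.4.
Along the incline Mg sinθ − f = Ma, and torque about the center fR = Iα = kMR²(a/R) gives f = kMa.
Combining, a = g sinθ/(1+k) and f = kMa = kMg sinθ/(1+k).
f = 0.4 × 6.69 × 10 × sin38° / 1.4 ≈ 11.8 N.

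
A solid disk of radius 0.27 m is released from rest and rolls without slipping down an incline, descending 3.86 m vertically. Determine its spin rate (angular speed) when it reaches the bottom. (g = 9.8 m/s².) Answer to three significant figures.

With I = (1/2)MR², the ratio k = I/(MR²) is 0.5.
Rolling without slipping gives ω = v/R, so the total kinetic energy is ½Mv² + ½Iω² = ½(1+k)Mv² = (3/4)Mv².
Energy conservation Mgh = ½(1+k)Mv² gives v = √(2gh/(1+k)) = √(2 × 9.8 × 3.86 / 1.5) = 7.102 m/s.
Then ω = v/R = 7.102 / 0.27 ≈ 26.3 rad/s.

ω ≈ 26.3 rad/s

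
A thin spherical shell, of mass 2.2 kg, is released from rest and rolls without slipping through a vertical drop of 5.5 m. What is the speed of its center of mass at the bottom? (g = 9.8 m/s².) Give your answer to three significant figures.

With I = (2/3)MR², the ratio k = I/(MR²) is 2/3.
Since it rolls without slipping, ω = v/R and KE = ½Mv² + ½Iω² = ½(1+k)Mv² = (5/6)Mv².
Setting Mgh = (5/6)Mv² gives v = √(2gh/(1+k)) = √(2·9.8·5.5/1.667) ≈ 8.04 m/s.

v ≈ 8.04 m/s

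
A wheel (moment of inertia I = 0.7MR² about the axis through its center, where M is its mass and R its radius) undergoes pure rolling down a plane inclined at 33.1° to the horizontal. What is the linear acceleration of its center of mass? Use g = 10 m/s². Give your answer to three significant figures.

a ≈ 3.21 m/s²

With I = 0.7MR², the ratio k = I/(MR²) is 0.7.
Along the incline Mg sinθ − f = Ma, and torque about the center fR = Iα = kMR²(a/R) gives f = kMa.
Eliminating f: Mg sinθ = (1+k)Ma, so a = g sinθ/(1+k) = 10 × sin33.1° / 1.7 ≈ 3.21 m/s².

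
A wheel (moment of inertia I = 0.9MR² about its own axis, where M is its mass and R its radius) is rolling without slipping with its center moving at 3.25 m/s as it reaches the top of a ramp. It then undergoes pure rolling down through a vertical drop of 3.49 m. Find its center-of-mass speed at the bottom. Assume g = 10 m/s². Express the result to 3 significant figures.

v ≈ 6.88 m/s

With I = 0.9MR², the ratio k = I/(MR²) is 0.9.
Since it rolls without slipping, ω = v/R and KE = ½Mv² + ½Iω² = ½(1+k)Mv² = (19/20)Mv².
Energy conservation: (19/20)Mv₀² + Mgh = (19/20)Mv², so v² = v₀² + 2gh/(1+k).
v = √(3.25² + 2×10×3.49/1.9) = √47.3 ≈ 6.88 m/s.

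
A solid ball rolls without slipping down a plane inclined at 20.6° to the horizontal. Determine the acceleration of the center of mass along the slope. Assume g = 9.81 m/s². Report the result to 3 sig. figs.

a ≈ 2.47 m/s²

With I = (2/5)MR², the ratio k = I/(MR²) is 0.4.
Along the incline Mg sinθ − f = Ma, and torque about the center fR = Iα = kMR²(a/R) gives f = kMa.
Eliminating f: Mg sinθ = (1+k)Ma, so a = g sinθ/(1+k) = 9.81 × sin20.6° / 1.4 ≈ 2.47 m/s².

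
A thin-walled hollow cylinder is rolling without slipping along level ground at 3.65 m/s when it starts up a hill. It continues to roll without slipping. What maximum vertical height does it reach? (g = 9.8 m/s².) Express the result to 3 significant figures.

The moment of inertia is MR², giving k ≡ I/(MR²) = 1.
The rolling condition ω = v/R makes the rotational term ½I(v/R)² = ½kMv², so KE_total = ½(1+k)Mv² = Mv².
At the top the kinetic energy is zero, so Mv₀² = Mgh.
Thus h = (1+k)v₀²/(2g) = 2 × 3.65² / (2 × 9.8) ≈ 1.36 m.

h ≈ 1.36 m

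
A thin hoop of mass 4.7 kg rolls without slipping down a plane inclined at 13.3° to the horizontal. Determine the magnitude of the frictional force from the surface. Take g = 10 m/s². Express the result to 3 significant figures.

The moment of inertia is MR², giving k ≡ I/(MR²) = 1.
Translational: Mg sinθ − f = Ma. Rotational about the CM: fR = Iα = kMRa, so f = kMa.
Combining, a = g sinθ/(1+k) and f = kMa = kMg sinθ/(1+k).
f = 1 × 4.7 × 10 × sin13.3° / 2 ≈ 5.41 N.

f ≈ 5.41 N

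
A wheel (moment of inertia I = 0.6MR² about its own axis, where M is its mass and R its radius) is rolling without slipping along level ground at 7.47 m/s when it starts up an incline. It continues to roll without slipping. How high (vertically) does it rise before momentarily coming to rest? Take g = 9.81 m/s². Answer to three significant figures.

Here I = 0.6MR², so the shape factor k = I/(MR²) = 0.6.
Rolling without slipping gives ω = v/R, so the total kinetic energy is ½Mv² + ½Iω² = ½(1+k)Mv² = (4/5)Mv².
All of this converts to potential energy at the highest point: (4/5)Mv₀² = Mgh.
Thus h = (1+k)v₀²/(2g) = 1.6 × 7.47² / (2 × 9.81) ≈ 4.55 m.

h ≈ 4.55 m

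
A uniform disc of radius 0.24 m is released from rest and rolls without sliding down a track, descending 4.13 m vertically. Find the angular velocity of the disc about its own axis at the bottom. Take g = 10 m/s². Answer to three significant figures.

ω ≈ 30.9 rad/s

With I = (1/2)MR², the ratio k = I/(MR²) is 0.5.
Pure rolling means v = ωR; then KE = ½Mv² + ½I(v/R)² = ½(1+k)Mv² = (3/4)Mv².
Energy conservation Mgh = ½(1+k)Mv² gives v = √(2gh/(1+k)) = √(2 × 10 × 4.13 / 1.5) = 7.421 m/s.
The angular speed follows from ω = v/R = 7.421/0.24 ≈ 30.9 rad/s.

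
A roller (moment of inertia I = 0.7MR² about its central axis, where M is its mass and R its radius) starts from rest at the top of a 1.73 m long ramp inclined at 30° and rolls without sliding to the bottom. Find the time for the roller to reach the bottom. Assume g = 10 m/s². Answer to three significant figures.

Here I = 0.7MR², so the shape factor k = I/(MR²) = 0.7.
Translational: Mg sinθ − f = Ma. Rotational about the CM: fR = Iα = kMRa, so f = kMa.
Hence a = g sinθ/(1+k) = 10×sin30°/1.7 = 2.941 m/s².
Starting from rest, L = ½at², so t = √(2L/a) = √(2×1.73/2.941) ≈ 1.08 s.

t ≈ 1.08 s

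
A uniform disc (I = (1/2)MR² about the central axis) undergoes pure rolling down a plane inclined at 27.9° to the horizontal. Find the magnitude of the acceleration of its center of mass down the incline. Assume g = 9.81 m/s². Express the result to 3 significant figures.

a ≈ 3.06 m/s²

The moment of inertia is (1/2)MR², giving k ≡ I/(MR²) = 0.5.
Along the incline Mg sinθ − f = Ma, and torque about the center fR = Iα = kMR²(a/R) gives f = kMa.
Eliminating f: Mg sinθ = (1+k)Ma, so a = g sinθ/(1+k) = 9.81 × sin27.9° / 1.5 ≈ 3.06 m/s².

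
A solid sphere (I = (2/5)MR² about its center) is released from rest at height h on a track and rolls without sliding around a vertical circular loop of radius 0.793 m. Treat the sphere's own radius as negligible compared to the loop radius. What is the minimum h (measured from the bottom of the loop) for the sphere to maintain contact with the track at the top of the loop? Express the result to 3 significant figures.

h_min ≈ 2.14 m

For this body I = (2/5)MR², i.e. k = I/(MR²) = 0.4.
At the top of the loop, the minimum-contact condition is Mg = Mv_top²/r, so v_top² = gr.
With ω = v/R, the kinetic energy at speed v is ½(1+k)Mv² = (7/10)Mv².
Energy conservation from release (height h) to the top (height 2r): Mgh = Mg(2r) + (7/10)M·gr.
Thus h_min = 2r + (1+k)r/2 = r(2 + 1.4/2) = 0.793 × 2.7 ≈ 2.14 m.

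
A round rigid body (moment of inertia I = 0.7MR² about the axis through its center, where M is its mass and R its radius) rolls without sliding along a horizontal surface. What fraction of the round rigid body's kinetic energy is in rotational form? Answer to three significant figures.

fraction ≈ 0.412

With I = 0.7MR², the ratio k = I/(MR²) is 0.7.
Since ω = v/R, the translational part is ½Mv² and the rotational part is ½I(v/R)² = ½kMv²; the total is ½(1+k)Mv².
The rotational fraction is therefore k/(1+k) = 0.7/1.7 ≈ 0.412.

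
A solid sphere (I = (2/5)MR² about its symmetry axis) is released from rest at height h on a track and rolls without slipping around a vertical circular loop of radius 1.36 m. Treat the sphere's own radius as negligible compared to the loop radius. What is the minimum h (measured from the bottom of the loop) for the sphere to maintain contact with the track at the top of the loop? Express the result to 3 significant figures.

The moment of inertia is (2/5)MR², giving k ≡ I/(MR²) = 0.4.
At the top, contact is just lost when gravity alone supplies the centripetal force: Mg = Mv_top²/r, i.e. v_top² = gr.
With ω = v/R, the kinetic energy at speed v is ½(1+k)Mv² = (7/10)Mv².
Energy conservation from release (height h) to the top (height 2r): Mgh = Mg(2r) + (7/10)M·gr.
Thus h_min = 2r + (1+k)r/2 = r(2 + 1.4/2) = 1.36 × 2.7 ≈ 3.67 m.

h_min ≈ 3.67 m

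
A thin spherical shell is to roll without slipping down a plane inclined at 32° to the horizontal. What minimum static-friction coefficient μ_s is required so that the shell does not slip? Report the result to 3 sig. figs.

μ_min ≈ 0.250

For this body I = (2/3)MR², i.e. k = I/(MR²) = 2/3.
Translational: Mg sinθ − f = Ma. Rotational about the CM: fR = Iα = kMRa, so f = kMa.
These give a = g sinθ/(1+k) and the required friction f = kMg sinθ/(1+k).
With N = Mg cosθ, the no-slip condition f ≤ μN gives μ_min = f/N = k tanθ/(1+k).
μ_min = (2/3) × tan32° / 1.667 ≈ 0.250.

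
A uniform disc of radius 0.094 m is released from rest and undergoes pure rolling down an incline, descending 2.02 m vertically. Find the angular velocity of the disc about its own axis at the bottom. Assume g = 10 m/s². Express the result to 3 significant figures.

Here I = (1/2)MR², so the shape factor k = I/(MR²) = 0.5.
Pure rolling means v = ωR; then KE = ½Mv² + ½I(v/R)² = ½(1+k)Mv² = (3/4)Mv².
Energy conservation Mgh = ½(1+k)Mv² gives v = √(2gh/(1+k)) = √(2 × 10 × 2.02 / 1.5) = 5.19 m/s.
Then ω = v/R = 5.19 / 0.094 ≈ 55.2 rad/s.

ω ≈ 55.2 rad/s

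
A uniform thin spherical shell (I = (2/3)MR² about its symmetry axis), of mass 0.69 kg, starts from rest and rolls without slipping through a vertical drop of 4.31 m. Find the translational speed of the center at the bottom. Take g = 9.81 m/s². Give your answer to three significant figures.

v ≈ 7.12 m/s

For this body I = (2/3)MR², i.e. k = I/(MR²) = 2/3.
The rolling condition ω = v/R makes the rotational term ½I(v/R)² = ½kMv², so KE_total = ½(1+k)Mv² = (5/6)Mv².
Setting Mgh = (5/6)Mv² gives v = √(2gh/(1+k)) = √(2·9.81·4.31/1.667) ≈ 7.12 m/s.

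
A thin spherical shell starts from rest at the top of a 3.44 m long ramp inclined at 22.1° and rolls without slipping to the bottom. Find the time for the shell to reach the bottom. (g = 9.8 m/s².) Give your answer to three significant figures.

t ≈ 1.76 s

With I = (2/3)MR², the ratio k = I/(MR²) is 2/3.
Translational: Mg sinθ − f = Ma. Rotational about the CM: fR = Iα = kMRa, so f = kMa.
Hence a = g sinθ/(1+k) = 9.8×sin22.1°/1.667 = 2.212 m/s².
Starting from rest, L = ½at², so t = √(2L/a) = √(2×3.44/2.212) ≈ 1.76 s.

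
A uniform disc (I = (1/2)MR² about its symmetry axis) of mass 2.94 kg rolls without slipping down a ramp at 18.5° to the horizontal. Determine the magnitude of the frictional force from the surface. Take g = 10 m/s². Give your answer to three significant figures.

For this body I = (1/2)MR², i.e. k = I/(MR²) = 0.5.
Along the incline Mg sinθ − f = Ma, and torque about the center fR = Iα = kMR²(a/R) gives f = kMa.
Combining, a = g sinθ/(1+k) and f = kMa = kMg sinθ/(1+k).
f = 0.5 × 2.94 × 10 × sin18.5° / 1.5 ≈ 3.11 N.

f ≈ 3.11 N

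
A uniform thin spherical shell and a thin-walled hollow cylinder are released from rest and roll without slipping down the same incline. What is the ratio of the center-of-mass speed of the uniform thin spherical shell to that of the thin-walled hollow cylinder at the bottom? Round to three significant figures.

v_ratio ≈ 1.10

Each satisfies Mgh = ½(1+k)Mv² with k = I/(MR²), so v ∝ 1/√(1+k).
For the uniform thin spherical shell k = 2/3; for the thin-walled hollow cylinder k = 1.
v₁/v₂ = √((1+k₂)/(1+k₁)) = √(2/1.667) ≈ 1.10.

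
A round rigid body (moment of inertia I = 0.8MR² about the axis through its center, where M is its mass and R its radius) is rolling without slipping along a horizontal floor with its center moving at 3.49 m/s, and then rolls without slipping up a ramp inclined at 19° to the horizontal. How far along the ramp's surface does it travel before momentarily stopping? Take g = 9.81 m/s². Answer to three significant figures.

With I = 0.8MR², the ratio k = I/(MR²) is 0.8.
Rolling without slipping gives ω = v/R, so the total kinetic energy is ½Mv² + ½Iω² = ½(1+k)Mv² = (9/10)Mv².
Setting this equal to Mgh gives the vertical rise h = (1+k)v₀²/(2g) = 1.8×3.49²/(2×9.81) = 1.117 m.
Along the incline, d = h/sinθ = 1.117/sin19° ≈ 3.43 m.

d ≈ 3.43 m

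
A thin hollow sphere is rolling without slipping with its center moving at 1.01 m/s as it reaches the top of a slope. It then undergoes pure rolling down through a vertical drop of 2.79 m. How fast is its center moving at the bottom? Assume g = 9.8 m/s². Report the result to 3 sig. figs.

v ≈ 5.82 m/s

For this body I = (2/3)MR², i.e. k = I/(MR²) = 2/3.
Since it rolls without slipping, ω = v/R and KE = ½Mv² + ½Iω² = ½(1+k)Mv² = (5/6)Mv².
Conserving energy between top and bottom: (5/6)Mv² = (5/6)Mv₀² + Mgh, hence v² = v₀² + 2gh/(1+k).
v = √(1.01² + 2×9.8×2.79/1.667) = √33.83 ≈ 5.82 m/s.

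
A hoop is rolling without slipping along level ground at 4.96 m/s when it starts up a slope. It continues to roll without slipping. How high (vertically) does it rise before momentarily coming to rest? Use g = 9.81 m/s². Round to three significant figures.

h ≈ 2.51 m

For this body I = MR², i.e. k = I/(MR²) = 1.
The rolling condition ω = v/R makes the rotational term ½I(v/R)² = ½kMv², so KE_total = ½(1+k)Mv² = Mv².
At the top the kinetic energy is zero, so Mv₀² = Mgh.
Thus h = (1+k)v₀²/(2g) = 2 × 4.96² / (2 × 9.81) ≈ 2.51 m.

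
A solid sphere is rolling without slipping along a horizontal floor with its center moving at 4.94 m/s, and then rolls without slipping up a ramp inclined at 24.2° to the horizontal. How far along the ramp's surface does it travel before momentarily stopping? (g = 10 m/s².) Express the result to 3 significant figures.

With I = (2/5)MR², the ratio k = I/(MR²) is 0.4.
Rolling without slipping gives ω = v/R, so the total kinetic energy is ½Mv² + ½Iω² = ½(1+k)Mv² = (7/10)Mv².
Setting this equal to Mgh gives the vertical rise h = (1+k)v₀²/(2g) = 1.4×4.94²/(2×10) = 1.708 m.
The distance along the slope is d = h/sinθ = 1.708/sin24.2° ≈ 4.17 m.

d ≈ 4.17 m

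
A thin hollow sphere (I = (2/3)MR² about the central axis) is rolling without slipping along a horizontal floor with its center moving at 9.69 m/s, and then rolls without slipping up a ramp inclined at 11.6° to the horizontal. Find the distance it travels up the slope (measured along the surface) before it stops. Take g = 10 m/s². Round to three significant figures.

Here I = (2/3)MR², so the shape factor k = I/(MR²) = 2/3.
The rolling condition ω = v/R makes the rotational term ½I(v/R)² = ½kMv², so KE_total = ½(1+k)Mv² = (5/6)Mv².
Setting this equal to Mgh gives the vertical rise h = (1+k)v₀²/(2g) = 1.667×9.69²/(2×10) = 7.825 m.
Along the incline, d = h/sinθ = 7.825/sin11.6° ≈ 38.9 m.

d ≈ 38.9 m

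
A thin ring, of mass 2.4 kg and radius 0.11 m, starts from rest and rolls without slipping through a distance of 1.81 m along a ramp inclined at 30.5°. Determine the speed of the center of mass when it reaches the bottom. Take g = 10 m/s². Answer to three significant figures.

v ≈ 3.03 m/s

With I = MR², the ratio k = I/(MR²) is 1.
Since it rolls without slipping, ω = v/R and KE = ½Mv² + ½Iω² = ½(1+k)Mv² = Mv².
The vertical drop is h = L sinθ = 1.81 × sin30.5° = 0.9186 m.
Energy conservation: Mgh = Mv², so v = √(2gh/(1+k)) = √(2 × 10 × 0.9186 / 2) ≈ 3.03 m/s.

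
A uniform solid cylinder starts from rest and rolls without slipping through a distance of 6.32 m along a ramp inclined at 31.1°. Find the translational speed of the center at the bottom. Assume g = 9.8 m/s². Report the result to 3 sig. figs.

For this body I = (1/2)MR², i.e. k = I/(MR²) = 0.5.
Since it rolls without slipping, ω = v/R and KE = ½Mv² + ½Iω² = ½(1+k)Mv² = (3/4)Mv².
The vertical drop is h = L sinθ = 6.32 × sin31.1° = 3.264 m.
Setting Mgh = (3/4)Mv² gives v = √(2gh/(1+k)) = √(2·9.8·3.264/1.5) ≈ 6.53 m/s.

v ≈ 6.53 m/s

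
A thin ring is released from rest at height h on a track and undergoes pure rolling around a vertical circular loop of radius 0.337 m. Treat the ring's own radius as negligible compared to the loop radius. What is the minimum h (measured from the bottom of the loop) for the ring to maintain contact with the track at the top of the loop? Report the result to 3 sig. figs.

Here I = MR², so the shape factor k = I/(MR²) = 1.
At the top of the loop, the minimum-contact condition is Mg = Mv_top²/r, so v_top² = gr.
With ω = v/R, the kinetic energy at speed v is ½(1+k)Mv² = Mv².
Energy conservation from release (height h) to the top (height 2r): Mgh = Mg(2r) + M·gr.
Thus h_min = 2r + (1+k)r/2 = r(2 + 2/2) = 0.337 × 3 ≈ 1.01 m.

h_min ≈ 1.01 m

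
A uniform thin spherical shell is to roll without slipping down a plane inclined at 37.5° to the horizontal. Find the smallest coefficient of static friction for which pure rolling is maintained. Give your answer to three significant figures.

μ_min ≈ 0.307

With I = (2/3)MR², the ratio k = I/(MR²) is 2/3.
Along the incline Mg sinθ − f = Ma, and torque about the center fR = Iα = kMR²(a/R) gives f = kMa.
These give a = g sinθ/(1+k) and the required friction f = kMg sinθ/(1+k).
With N = Mg cosθ, the no-slip condition f ≤ μN gives μ_min = f/N = k tanθ/(1+k).
μ_min = (2/3) × tan37.5° / 1.667 ≈ 0.307.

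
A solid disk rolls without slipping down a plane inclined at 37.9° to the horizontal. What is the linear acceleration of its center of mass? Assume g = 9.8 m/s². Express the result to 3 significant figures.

The moment of inertia is (1/2)MR², giving k ≡ I/(MR²) = 0.5.
Translational: Mg sinθ − f = Ma. Rotational about the CM: fR = Iα = kMRa, so f = kMa.
Eliminating f: Mg sinθ = (1+k)Ma, so a = g sinθ/(1+k) = 9.8 × sin37.9° / 1.5 ≈ 4.01 m/s².

a ≈ 4.01 m/s²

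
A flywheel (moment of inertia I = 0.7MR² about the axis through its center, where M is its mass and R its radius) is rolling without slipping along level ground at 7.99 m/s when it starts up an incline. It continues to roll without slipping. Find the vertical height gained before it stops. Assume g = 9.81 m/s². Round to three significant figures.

With I = 0.7MR², the ratio k = I/(MR²) is 0.7.
The rolling condition ω = v/R makes the rotational term ½I(v/R)² = ½kMv², so KE_total = ½(1+k)Mv² = (17/20)Mv².
At the top the kinetic energy is zero, so (17/20)Mv₀² = Mgh.
Thus h = (1+k)v₀²/(2g) = 1.7 × 7.99² / (2 × 9.81) ≈ 5.53 m.

h ≈ 5.53 m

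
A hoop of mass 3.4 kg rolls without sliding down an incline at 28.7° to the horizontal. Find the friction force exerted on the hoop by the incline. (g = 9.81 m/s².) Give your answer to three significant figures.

Here I = MR², so the shape factor k = I/(MR²) = 1.
Along the incline Mg sinθ − f = Ma, and torque about the center fR = Iα = kMR²(a/R) gives f = kMa.
Combining, a = g sinθ/(1+k) and f = kMa = kMg sinθ/(1+k).
f = 1 × 3.4 × 9.81 × sin28.7° / 2 ≈ 8.01 N.

f ≈ 8.01 N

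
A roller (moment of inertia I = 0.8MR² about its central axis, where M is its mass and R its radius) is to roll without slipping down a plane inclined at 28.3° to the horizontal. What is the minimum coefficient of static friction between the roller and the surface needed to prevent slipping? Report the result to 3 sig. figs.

The moment of inertia is 0.8MR², giving k ≡ I/(MR²) = 0.8.
Along the incline Mg sinθ − f = Ma, and torque about the center fR = Iα = kMR²(a/R) gives f = kMa.
These give a = g sinθ/(1+k) and the required friction f = kMg sinθ/(1+k).
With N = Mg cosθ, the no-slip condition f ≤ μN gives μ_min = f/N = k tanθ/(1+k).
μ_min = 0.8 × tan28.3° / 1.8 ≈ 0.239.

μ_min ≈ 0.239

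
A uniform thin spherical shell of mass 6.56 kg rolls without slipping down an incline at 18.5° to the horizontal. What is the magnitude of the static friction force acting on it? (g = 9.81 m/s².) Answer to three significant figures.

f ≈ 8.17 N

For this body I = (2/3)MR², i.e. k = I/(MR²) = 2/3.
Along the incline Mg sinθ − f = Ma, and torque about the center fR = Iα = kMR²(a/R) gives f = kMa.
Combining, a = g sinθ/(1+k) and f = kMa = kMg sinθ/(1+k).
f = (2/3) × 6.56 × 9.81 × sin18.5° / 1.667 ≈ 8.17 N.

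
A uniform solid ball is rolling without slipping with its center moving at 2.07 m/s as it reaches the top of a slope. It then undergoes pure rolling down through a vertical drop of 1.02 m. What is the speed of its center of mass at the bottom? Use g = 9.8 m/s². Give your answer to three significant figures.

Here I = (2/5)MR², so the shape factor k = I/(MR²) = 0.4.
The rolling condition ω = v/R makes the rotational term ½I(v/R)² = ½kMv², so KE_total = ½(1+k)Mv² = (7/10)Mv².
Energy conservation: (7/10)Mv₀² + Mgh = (7/10)Mv², so v² = v₀² + 2gh/(1+k).
v = √(2.07² + 2×9.8×1.02/1.4) = √18.56 ≈ 4.31 m/s.

v ≈ 4.31 m/s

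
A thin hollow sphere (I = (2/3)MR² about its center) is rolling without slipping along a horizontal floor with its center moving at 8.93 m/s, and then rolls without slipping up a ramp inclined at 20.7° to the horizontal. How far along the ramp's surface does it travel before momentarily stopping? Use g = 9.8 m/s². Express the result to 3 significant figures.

The moment of inertia is (2/3)MR², giving k ≡ I/(MR²) = 2/3.
Rolling without slipping gives ω = v/R, so the total kinetic energy is ½Mv² + ½Iω² = ½(1+k)Mv² = (5/6)Mv².
Setting this equal to Mgh gives the vertical rise h = (1+k)v₀²/(2g) = 1.667×8.93²/(2×9.8) = 6.781 m.
Along the incline, d = h/sinθ = 6.781/sin20.7° ≈ 19.2 m.

d ≈ 19.2 m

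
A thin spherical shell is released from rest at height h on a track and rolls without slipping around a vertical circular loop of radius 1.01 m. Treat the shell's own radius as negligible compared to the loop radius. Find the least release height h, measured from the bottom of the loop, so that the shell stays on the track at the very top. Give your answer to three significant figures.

With I = (2/3)MR², the ratio k = I/(MR²) is 2/3.
At the top, contact is just lost when gravity alone supplies the centripetal force: Mg = Mv_top²/r, i.e. v_top² = gr.
With ω = v/R, the kinetic energy at speed v is ½(1+k)Mv² = (5/6)Mv².
Energy conservation from release (height h) to the top (height 2r): Mgh = Mg(2r) + (5/6)M·gr.
Thus h_min = 2r + (1+k)r/2 = r(2 + 1.667/2) = 1.01 × 2.833 ≈ 2.86 m.

h_min ≈ 2.86 m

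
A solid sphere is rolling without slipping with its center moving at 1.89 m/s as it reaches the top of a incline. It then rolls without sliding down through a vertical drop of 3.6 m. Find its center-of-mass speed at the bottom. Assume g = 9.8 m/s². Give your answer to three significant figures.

v ≈ 7.35 m/s

For this body I = (2/5)MR², i.e. k = I/(MR²) = 0.4.
Rolling without slipping gives ω = v/R, so the total kinetic energy is ½Mv² + ½Iω² = ½(1+k)Mv² = (7/10)Mv².
Conserving energy between top and bottom: (7/10)Mv² = (7/10)Mv₀² + Mgh, hence v² = v₀² + 2gh/(1+k).
v = √(1.89² + 2×9.8×3.6/1.4) = √53.97 ≈ 7.35 m/s.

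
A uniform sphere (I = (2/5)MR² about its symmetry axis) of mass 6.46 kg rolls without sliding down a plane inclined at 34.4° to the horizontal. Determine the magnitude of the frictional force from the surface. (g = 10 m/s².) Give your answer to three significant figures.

f ≈ 10.4 N

The moment of inertia is (2/5)MR², giving k ≡ I/(MR²) = 0.4.
Newton's second law down the slope: Mg sinθ − f = Ma. The torque equation fR = Iα (with α = a/R) gives f = kMa.
Combining, a = g sinθ/(1+k) and f = kMa = kMg sinθ/(1+k).
f = 0.4 × 6.46 × 10 × sin34.4° / 1.4 ≈ 10.4 N.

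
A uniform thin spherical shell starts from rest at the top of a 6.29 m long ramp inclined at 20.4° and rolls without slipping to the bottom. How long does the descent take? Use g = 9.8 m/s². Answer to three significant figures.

The moment of inertia is (2/3)MR², giving k ≡ I/(MR²) = 2/3.
Translational: Mg sinθ − f = Ma. Rotational about the CM: fR = Iα = kMRa, so f = kMa.
Hence a = g sinθ/(1+k) = 9.8×sin20.4°/1.667 = 2.05 m/s².
Starting from rest, L = ½at², so t = √(2L/a) = √(2×6.29/2.05) ≈ 2.48 s.

t ≈ 2.48 s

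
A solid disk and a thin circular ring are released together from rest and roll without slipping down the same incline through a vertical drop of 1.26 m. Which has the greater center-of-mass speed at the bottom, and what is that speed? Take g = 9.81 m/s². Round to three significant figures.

For rolling without slipping, Mgh = ½(1+k)Mv² where k = I/(MR²), so v = √(2gh/(1+k)).
Solid disk: k = 0.5, giving v = √(2×9.81×1.26/1.5) = 4.06 m/s.
Thin circular ring: k = 1, giving v = √(2×9.81×1.26/2) = 3.516 m/s.
The smaller k wins: the solid disk, at ≈ 4.06 m/s.

the solid disk, at v ≈ 4.06 m/s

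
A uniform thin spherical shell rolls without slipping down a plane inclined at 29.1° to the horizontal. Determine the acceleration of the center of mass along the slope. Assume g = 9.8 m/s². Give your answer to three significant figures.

a ≈ 2.86 m/s²

For this body I = (2/3)MR², i.e. k = I/(MR²) = 2/3.
Newton's second law down the slope: Mg sinθ − f = Ma. The torque equation fR = Iα (with α = a/R) gives f = kMa.
Eliminating f: Mg sinθ = (1+k)Ma, so a = g sinθ/(1+k) = 9.8 × sin29.1° / 1.667 ≈ 2.86 m/s².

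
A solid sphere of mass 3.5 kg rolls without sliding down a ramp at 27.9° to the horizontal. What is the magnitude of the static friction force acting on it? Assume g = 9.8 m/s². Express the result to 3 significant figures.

Here I = (2/5)MR², so the shape factor k = I/(MR²) = 0.4.
Along the incline Mg sinθ − f = Ma, and torque about the center fR = Iα = kMR²(a/R) gives f = kMa.
Combining, a = g sinθ/(1+k) and f = kMa = kMg sinθ/(1+k).
f = 0.4 × 3.5 × 9.8 × sin27.9° / 1.4 ≈ 4.59 N.

f ≈ 4.59 N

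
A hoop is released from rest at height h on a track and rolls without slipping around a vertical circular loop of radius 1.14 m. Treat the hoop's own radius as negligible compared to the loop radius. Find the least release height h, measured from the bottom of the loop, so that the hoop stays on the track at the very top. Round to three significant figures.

For this body I = MR², i.e. k = I/(MR²) = 1.
At the top of the loop, the minimum-contact condition is Mg = Mv_top²/r, so v_top² = gr.
With ω = v/R, the kinetic energy at speed v is ½(1+k)Mv² = Mv².
Energy conservation from release (height h) to the top (height 2r): Mgh = Mg(2r) + M·gr.
Thus h_min = 2r + (1+k)r/2 = r(2 + 2/2) = 1.14 × 3 ≈ 3.42 m.

h_min ≈ 3.42 m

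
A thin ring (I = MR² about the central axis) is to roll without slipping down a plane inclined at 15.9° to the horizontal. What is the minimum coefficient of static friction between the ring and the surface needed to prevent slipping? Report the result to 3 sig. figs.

μ_min ≈ 0.142

Here I = MR², so the shape factor k = I/(MR²) = 1.
Translational: Mg sinθ − f = Ma. Rotational about the CM: fR = Iα = kMRa, so f = kMa.
These give a = g sinθ/(1+k) and the required friction f = kMg sinθ/(1+k).
The normal force is N = Mg cosθ, so μ_min = f/N = k tanθ/(1+k).
μ_min = 1 × tan15.9° / 2 ≈ 0.142.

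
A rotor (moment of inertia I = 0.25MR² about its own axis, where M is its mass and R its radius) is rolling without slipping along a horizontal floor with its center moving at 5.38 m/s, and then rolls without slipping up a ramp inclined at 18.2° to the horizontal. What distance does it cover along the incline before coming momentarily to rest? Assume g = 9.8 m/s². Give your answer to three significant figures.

d ≈ 5.91 m

The moment of inertia is 0.25MR², giving k ≡ I/(MR²) = 0.25.
The rolling condition ω = v/R makes the rotational term ½I(v/R)² = ½kMv², so KE_total = ½(1+k)Mv² = (5/8)Mv².
Setting this equal to Mgh gives the vertical rise h = (1+k)v₀²/(2g) = 1.25×5.38²/(2×9.8) = 1.846 m.
Along the incline, d = h/sinθ = 1.846/sin18.2° ≈ 5.91 m.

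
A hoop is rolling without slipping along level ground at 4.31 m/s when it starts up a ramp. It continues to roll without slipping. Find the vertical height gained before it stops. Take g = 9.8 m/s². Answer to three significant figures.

Here I = MR², so the shape factor k = I/(MR²) = 1.
Rolling without slipping gives ω = v/R, so the total kinetic energy is ½Mv² + ½Iω² = ½(1+k)Mv² = Mv².
All of this converts to potential energy at the highest point: Mv₀² = Mgh.
Thus h = (1+k)v₀²/(2g) = 2 × 4.31² / (2 × 9.8) ≈ 1.90 m.

h ≈ 1.90 m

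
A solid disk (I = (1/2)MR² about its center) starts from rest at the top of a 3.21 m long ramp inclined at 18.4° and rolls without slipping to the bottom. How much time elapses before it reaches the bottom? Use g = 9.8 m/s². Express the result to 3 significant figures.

t ≈ 1.76 s

For this body I = (1/2)MR², i.e. k = I/(MR²) = 0.5.
Translational: Mg sinθ − f = Ma. Rotational about the CM: fR = Iα = kMRa, so f = kMa.
Hence a = g sinθ/(1+k) = 9.8×sin18.4°/1.5 = 2.062 m/s².
With constant a from rest, t = √(2L/a) = √(2·3.21/2.062) ≈ 1.76 s.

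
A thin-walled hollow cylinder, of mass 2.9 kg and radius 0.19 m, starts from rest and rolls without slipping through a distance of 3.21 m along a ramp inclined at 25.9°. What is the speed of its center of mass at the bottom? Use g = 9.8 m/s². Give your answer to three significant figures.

Here I = MR², so the shape factor k = I/(MR²) = 1.
Rolling without slipping gives ω = v/R, so the total kinetic energy is ½Mv² + ½Iω² = ½(1+k)Mv² = Mv².
The vertical drop is h = L sinθ = 3.21 × sin25.9° = 1.402 m.
Energy conservation: Mgh = Mv², so v = √(2gh/(1+k)) = √(2 × 9.8 × 1.402 / 2) ≈ 3.71 m/s.

v ≈ 3.71 m/s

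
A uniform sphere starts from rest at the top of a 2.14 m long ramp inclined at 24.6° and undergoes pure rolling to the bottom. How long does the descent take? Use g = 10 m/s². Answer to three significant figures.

t ≈ 1.20 s

With I = (2/5)MR², the ratio k = I/(MR²) is 0.4.
Along the incline Mg sinθ − f = Ma, and torque about the center fR = Iα = kMR²(a/R) gives f = kMa.
Hence a = g sinθ/(1+k) = 10×sin24.6°/1.4 = 2.973 m/s².
Starting from rest, L = ½at², so t = √(2L/a) = √(2×2.14/2.973) ≈ 1.20 s.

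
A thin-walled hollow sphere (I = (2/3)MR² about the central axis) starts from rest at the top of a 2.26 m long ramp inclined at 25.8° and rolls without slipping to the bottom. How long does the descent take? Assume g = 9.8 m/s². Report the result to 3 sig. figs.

t ≈ 1.33 s

Here I = (2/3)MR², so the shape factor k = I/(MR²) = 2/3.
Translational: Mg sinθ − f = Ma. Rotational about the CM: fR = Iα = kMRa, so f = kMa.
Hence a = g sinθ/(1+k) = 9.8×sin25.8°/1.667 = 2.559 m/s².
Starting from rest, L = ½at², so t = √(2L/a) = √(2×2.26/2.559) ≈ 1.33 s.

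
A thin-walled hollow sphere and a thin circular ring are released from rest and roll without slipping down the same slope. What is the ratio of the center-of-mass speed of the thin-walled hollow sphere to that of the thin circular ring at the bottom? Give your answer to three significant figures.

v_ratio ≈ 1.10

Each satisfies Mgh = ½(1+k)Mv² with k = I/(MR²), so v ∝ 1/√(1+k).
For the thin-walled hollow sphere k = 2/3; for the thin circular ring k = 1.
v₁/v₂ = √((1+k₂)/(1+k₁)) = √(2/1.667) ≈ 1.10.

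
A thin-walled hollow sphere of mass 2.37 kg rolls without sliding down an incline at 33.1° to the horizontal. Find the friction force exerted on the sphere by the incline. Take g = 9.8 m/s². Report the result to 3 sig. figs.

With I = (2/3)MR², the ratio k = I/(MR²) is 2/3.
Along the incline Mg sinθ − f = Ma, and torque about the center fR = Iα = kMR²(a/R) gives f = kMa.
Combining, a = g sinθ/(1+k) and f = kMa = kMg sinθ/(1+k).
f = (2/3) × 2.37 × 9.8 × sin33.1° / 1.667 ≈ 5.07 N.

f ≈ 5.07 N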